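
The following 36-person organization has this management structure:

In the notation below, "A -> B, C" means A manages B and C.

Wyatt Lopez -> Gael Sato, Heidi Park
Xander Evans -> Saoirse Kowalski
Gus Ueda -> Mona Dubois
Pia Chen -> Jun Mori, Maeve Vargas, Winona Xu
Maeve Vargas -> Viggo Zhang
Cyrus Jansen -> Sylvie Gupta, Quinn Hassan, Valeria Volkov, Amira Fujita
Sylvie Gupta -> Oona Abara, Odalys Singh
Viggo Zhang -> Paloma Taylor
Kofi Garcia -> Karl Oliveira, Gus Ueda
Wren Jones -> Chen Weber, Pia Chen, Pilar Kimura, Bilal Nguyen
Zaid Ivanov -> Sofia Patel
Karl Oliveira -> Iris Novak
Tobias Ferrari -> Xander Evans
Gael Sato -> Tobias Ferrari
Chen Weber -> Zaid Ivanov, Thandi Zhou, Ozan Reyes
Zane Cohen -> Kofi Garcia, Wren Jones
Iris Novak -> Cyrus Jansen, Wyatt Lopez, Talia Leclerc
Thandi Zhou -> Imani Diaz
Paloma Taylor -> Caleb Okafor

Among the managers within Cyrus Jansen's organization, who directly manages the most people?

Cyrus Jansen

Direct-report counts within Cyrus Jansen's organization: Cyrus Jansen has 4; Sylvie Gupta has 2. The largest is 4, held by Cyrus Jansen.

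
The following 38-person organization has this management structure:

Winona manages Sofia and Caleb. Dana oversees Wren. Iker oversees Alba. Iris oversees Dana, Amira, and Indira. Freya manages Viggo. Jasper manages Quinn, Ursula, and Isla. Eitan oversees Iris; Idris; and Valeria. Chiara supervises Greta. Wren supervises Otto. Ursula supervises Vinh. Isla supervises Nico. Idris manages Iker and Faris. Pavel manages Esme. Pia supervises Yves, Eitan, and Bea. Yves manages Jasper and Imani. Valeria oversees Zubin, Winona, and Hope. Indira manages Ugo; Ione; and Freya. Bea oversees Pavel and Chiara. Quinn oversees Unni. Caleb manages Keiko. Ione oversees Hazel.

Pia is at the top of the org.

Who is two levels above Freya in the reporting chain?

Freya reports to Indira, and Indira reports to Iris. So Freya's skip-level manager is Iris.

Iris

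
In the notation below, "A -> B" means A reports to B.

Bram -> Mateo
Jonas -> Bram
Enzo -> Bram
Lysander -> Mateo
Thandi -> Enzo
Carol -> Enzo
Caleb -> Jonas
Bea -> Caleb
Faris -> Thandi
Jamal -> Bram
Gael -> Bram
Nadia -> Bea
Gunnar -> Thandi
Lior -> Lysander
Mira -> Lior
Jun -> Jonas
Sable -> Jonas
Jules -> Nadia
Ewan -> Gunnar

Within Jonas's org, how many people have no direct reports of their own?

3

The people in Jonas's organization with no one reporting to them are Sable, Jun, Jules. That is 3.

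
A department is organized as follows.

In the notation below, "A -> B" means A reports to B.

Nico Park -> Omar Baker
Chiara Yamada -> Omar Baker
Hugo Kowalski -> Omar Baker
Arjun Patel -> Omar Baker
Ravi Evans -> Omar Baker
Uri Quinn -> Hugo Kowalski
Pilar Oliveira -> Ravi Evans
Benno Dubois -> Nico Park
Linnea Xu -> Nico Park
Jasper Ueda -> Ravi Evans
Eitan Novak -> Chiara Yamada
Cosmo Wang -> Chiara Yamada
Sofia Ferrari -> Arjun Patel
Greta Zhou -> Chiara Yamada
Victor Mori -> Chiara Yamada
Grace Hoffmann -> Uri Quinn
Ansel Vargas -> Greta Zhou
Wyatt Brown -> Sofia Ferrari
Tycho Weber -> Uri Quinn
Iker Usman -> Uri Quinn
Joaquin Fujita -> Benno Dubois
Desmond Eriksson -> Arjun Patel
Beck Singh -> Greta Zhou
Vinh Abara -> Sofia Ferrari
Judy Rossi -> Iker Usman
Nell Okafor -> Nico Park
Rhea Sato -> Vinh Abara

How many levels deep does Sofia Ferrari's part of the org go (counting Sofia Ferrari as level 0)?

The longest chain under Sofia Ferrari runs Sofia Ferrari → Vinh Abara → Rhea Sato, which is 2 levels below Sofia Ferrari.

2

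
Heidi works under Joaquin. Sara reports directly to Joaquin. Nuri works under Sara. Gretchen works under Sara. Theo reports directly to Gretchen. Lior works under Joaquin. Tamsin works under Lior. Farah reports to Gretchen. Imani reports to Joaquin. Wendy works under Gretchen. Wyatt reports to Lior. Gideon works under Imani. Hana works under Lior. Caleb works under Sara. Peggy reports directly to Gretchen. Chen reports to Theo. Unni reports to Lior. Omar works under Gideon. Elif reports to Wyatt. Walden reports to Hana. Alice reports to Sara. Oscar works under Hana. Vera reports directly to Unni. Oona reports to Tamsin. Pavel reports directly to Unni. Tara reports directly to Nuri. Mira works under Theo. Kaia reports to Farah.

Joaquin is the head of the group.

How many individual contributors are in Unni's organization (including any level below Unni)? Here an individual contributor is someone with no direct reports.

The people in Unni's organization with no one reporting to them are Pavel, Vera. That is 2.

2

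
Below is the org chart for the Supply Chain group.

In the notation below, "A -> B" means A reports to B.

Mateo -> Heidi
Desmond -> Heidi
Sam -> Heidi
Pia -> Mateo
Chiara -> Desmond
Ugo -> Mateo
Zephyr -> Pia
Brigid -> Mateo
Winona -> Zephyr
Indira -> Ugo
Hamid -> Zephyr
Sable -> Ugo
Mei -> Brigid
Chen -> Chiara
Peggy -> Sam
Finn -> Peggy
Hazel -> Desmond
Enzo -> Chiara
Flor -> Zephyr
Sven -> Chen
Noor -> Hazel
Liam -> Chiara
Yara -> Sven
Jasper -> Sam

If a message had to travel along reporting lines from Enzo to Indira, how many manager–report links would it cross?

6

Enzo is 3 levels below Heidi, and Indira is 3 levels below Heidi (their lowest common manager). The shortest path runs up from Enzo to Heidi and back down to Indira: 3 + 3 = 6 links.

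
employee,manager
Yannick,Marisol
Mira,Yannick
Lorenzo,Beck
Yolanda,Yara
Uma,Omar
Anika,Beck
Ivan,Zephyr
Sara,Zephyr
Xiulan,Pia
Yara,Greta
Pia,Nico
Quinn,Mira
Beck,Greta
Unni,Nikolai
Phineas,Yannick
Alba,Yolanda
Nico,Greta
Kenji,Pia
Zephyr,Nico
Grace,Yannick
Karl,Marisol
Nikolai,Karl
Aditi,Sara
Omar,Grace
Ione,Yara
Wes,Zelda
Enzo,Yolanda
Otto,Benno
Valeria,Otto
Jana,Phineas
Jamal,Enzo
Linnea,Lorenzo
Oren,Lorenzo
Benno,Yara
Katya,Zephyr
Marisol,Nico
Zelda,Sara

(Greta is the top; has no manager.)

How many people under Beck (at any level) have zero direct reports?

3

The people in Beck's organization with no one reporting to them are Anika, Linnea, Oren. That is 3.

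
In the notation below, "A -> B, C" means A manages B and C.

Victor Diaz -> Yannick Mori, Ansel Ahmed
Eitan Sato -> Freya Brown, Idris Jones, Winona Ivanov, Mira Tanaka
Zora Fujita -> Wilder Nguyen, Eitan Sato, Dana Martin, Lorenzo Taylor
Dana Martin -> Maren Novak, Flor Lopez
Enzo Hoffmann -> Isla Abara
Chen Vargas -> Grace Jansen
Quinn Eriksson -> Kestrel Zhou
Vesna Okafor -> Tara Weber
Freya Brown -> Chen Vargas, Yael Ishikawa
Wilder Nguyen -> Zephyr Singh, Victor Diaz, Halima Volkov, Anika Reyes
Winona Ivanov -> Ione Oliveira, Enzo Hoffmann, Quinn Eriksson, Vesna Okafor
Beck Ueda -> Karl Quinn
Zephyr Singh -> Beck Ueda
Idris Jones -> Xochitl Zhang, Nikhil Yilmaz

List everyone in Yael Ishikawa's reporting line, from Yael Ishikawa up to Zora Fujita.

Yael Ishikawa -> Freya Brown -> Eitan Sato -> Zora Fujita

Yael Ishikawa reports to Freya Brown. Freya Brown reports to Eitan Sato. Eitan Sato reports to Zora Fujita. Zora Fujita is at the top.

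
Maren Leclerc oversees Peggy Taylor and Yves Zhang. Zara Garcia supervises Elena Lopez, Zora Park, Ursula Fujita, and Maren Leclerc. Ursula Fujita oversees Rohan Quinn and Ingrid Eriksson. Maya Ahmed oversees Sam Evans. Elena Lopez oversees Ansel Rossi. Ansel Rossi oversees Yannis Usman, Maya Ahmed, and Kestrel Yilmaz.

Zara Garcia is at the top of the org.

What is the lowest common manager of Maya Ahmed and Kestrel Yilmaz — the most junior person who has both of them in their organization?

Ansel Rossi

Maya Ahmed's chain of managers is Ansel Rossi, Elena Lopez, Zara Garcia. Kestrel Yilmaz's chain of managers is Ansel Rossi, Elena Lopez, Zara Garcia. The first manager that appears in both chains is Ansel Rossi.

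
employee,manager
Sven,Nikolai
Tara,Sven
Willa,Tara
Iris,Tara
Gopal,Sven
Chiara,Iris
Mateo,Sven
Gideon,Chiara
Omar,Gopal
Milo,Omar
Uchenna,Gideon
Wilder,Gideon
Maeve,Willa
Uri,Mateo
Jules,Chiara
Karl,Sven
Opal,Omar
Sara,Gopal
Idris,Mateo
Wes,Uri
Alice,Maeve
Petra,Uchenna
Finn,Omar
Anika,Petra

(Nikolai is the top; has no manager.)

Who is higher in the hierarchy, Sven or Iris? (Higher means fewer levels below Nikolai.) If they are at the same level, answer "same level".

Sven is 1 level below Nikolai; Iris is 3. Sven is higher.

Sven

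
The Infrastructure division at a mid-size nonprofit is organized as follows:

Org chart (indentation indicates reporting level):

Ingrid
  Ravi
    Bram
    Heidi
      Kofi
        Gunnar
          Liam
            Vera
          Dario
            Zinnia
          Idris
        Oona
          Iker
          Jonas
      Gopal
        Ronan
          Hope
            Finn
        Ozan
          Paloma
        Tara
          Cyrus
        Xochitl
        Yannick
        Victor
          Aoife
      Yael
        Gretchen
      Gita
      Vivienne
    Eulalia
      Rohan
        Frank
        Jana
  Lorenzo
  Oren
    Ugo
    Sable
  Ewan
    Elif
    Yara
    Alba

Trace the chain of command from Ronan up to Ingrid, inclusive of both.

Ronan -> Gopal -> Heidi -> Ravi -> Ingrid

Ronan reports to Gopal. Gopal reports to Heidi. Heidi reports to Ravi. Ravi reports to Ingrid. Ingrid is at the top.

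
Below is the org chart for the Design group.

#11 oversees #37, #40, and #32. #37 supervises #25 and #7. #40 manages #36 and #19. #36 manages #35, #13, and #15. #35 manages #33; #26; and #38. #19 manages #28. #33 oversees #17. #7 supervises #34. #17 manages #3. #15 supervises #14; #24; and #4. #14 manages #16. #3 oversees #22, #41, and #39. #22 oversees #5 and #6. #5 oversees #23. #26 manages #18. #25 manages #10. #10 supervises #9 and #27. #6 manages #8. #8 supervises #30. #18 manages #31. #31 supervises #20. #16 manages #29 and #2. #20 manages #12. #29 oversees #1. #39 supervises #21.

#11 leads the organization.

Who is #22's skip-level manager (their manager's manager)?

#22 reports to #3, and #3 reports to #17. So #22's skip-level manager is #17.

#17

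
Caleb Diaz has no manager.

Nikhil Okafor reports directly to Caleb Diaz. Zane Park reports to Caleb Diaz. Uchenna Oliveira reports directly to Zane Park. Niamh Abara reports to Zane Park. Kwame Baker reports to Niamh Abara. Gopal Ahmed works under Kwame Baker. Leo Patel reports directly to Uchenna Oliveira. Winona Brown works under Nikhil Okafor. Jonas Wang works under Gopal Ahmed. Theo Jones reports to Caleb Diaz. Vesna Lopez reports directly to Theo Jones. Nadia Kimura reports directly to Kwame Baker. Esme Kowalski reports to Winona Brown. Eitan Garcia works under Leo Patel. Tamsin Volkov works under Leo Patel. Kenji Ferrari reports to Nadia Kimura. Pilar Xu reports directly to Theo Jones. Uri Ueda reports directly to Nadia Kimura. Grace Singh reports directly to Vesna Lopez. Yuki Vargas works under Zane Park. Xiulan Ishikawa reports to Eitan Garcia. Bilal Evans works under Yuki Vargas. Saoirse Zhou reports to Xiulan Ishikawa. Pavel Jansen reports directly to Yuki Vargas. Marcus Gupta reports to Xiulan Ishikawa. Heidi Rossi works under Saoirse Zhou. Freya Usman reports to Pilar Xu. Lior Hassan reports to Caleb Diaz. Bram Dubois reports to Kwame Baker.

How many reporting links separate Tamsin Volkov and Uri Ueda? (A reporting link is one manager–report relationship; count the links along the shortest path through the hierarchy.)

Tamsin Volkov is 3 levels below Zane Park, and Uri Ueda is 4 levels below Zane Park (their lowest common manager). The shortest path runs up from Tamsin Volkov to Zane Park and back down to Uri Ueda: 3 + 4 = 7 links.

7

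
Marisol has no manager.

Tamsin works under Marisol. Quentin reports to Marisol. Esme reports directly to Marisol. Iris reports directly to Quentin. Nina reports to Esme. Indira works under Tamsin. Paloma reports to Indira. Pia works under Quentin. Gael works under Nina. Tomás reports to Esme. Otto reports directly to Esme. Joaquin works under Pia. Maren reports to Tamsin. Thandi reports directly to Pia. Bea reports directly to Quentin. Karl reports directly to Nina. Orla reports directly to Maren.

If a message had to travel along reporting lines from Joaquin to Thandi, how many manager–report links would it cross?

2

Joaquin is 1 level below Pia, and Thandi is 1 level below Pia (their lowest common manager). The shortest path runs up from Joaquin to Pia and back down to Thandi: 1 + 1 = 2 links.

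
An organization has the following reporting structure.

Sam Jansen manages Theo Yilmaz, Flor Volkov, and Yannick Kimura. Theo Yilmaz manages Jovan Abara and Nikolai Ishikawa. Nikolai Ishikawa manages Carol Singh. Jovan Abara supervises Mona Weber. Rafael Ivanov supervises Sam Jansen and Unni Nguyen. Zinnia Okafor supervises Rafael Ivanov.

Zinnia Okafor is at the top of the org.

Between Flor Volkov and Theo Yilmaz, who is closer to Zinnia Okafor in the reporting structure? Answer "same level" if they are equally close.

same level

Both Flor Volkov and Theo Yilmaz are 3 levels below Zinnia Okafor.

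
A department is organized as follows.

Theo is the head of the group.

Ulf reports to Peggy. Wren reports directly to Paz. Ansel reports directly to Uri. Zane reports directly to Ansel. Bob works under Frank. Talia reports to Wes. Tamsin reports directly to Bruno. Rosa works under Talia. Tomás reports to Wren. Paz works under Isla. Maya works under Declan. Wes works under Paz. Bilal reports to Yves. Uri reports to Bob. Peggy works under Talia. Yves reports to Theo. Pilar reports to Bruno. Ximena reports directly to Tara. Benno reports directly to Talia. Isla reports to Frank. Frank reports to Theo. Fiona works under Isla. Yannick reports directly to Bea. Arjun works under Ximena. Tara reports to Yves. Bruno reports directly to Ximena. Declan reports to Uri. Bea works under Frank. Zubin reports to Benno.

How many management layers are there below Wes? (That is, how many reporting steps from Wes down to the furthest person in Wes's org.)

The longest chain under Wes runs Wes → Talia → Peggy → Ulf, which is 3 levels below Wes.

3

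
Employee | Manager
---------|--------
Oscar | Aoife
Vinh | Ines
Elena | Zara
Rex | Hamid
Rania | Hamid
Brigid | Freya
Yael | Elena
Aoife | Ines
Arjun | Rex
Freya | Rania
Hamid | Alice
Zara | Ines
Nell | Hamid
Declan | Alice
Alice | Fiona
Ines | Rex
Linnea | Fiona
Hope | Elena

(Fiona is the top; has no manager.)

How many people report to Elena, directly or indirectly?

Elena directly manages Hope, Yael. Hope has no reports. Yael has no reports. So Elena's organization is 2 direct reports plus everyone under them: 1 + 1 = 2.

2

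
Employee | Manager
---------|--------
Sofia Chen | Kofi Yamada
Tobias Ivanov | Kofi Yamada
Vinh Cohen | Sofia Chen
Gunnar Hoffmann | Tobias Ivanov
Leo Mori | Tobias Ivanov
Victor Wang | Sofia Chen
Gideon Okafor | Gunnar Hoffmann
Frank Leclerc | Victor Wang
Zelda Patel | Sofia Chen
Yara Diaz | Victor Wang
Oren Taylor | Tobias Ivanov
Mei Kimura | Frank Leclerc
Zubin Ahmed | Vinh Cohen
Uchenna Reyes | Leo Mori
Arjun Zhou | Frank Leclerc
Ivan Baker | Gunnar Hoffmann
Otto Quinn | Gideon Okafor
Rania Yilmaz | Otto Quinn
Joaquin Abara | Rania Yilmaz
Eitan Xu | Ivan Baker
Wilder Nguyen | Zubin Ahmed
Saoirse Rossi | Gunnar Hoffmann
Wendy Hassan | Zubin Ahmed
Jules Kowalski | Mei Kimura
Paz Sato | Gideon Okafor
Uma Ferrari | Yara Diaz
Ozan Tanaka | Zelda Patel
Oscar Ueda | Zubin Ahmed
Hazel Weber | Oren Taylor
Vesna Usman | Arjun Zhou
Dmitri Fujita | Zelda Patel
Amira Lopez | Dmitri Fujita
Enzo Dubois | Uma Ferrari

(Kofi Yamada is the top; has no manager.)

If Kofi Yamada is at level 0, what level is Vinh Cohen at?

Chain from Vinh Cohen up to Kofi Yamada: Vinh Cohen → Sofia Chen → Kofi Yamada. That is 2 steps up, so Vinh Cohen is 2 levels below Kofi Yamada.

2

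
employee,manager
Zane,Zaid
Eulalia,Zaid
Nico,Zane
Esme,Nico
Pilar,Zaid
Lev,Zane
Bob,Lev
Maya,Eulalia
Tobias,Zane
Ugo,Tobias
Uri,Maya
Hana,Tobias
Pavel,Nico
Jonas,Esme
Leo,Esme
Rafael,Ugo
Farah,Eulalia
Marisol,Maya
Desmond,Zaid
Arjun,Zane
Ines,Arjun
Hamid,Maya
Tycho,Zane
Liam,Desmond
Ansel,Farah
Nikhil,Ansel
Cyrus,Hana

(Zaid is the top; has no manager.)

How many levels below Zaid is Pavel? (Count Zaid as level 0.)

3

Chain from Pavel up to Zaid: Pavel → Nico → Zane → Zaid. That is 3 steps up, so Pavel is 3 levels below Zaid.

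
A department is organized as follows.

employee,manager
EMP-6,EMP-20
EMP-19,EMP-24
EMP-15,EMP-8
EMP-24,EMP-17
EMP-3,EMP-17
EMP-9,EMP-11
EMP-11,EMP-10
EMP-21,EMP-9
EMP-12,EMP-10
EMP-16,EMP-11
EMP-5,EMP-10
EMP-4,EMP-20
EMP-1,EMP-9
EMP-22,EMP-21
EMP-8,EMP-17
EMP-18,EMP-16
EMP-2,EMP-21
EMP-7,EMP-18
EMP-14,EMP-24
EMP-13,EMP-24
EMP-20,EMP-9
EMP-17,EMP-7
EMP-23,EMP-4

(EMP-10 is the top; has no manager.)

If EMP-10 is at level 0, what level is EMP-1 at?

Chain from EMP-1 up to EMP-10: EMP-1 → EMP-9 → EMP-11 → EMP-10. That is 3 steps up, so EMP-1 is 3 levels below EMP-10.

3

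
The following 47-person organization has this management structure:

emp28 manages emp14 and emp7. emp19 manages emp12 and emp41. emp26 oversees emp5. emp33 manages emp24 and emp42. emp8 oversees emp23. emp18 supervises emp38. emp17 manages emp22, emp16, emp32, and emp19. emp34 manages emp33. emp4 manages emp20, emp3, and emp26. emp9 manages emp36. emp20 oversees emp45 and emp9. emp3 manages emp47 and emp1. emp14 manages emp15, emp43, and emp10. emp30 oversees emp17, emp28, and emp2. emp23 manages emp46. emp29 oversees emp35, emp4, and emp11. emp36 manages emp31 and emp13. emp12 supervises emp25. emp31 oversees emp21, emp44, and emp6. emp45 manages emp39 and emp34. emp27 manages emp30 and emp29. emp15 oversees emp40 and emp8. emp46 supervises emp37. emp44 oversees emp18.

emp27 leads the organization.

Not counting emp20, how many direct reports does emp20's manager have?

2

emp20 reports to emp4. emp4's other direct reports are emp3, emp26 — 2 peers.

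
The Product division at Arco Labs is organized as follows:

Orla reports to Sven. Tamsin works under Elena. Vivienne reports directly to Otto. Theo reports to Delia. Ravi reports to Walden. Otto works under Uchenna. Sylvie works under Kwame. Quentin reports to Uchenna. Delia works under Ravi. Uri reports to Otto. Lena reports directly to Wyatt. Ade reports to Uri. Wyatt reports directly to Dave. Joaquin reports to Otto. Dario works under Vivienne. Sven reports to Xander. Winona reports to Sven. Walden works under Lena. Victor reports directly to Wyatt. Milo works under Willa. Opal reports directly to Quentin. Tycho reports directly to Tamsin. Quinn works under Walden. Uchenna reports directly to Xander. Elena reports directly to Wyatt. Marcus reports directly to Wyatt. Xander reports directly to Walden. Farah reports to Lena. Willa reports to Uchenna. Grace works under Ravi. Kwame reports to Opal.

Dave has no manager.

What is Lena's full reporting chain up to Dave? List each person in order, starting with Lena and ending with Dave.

Lena reports to Wyatt. Wyatt reports to Dave. Dave is at the top.

Lena -> Wyatt -> Dave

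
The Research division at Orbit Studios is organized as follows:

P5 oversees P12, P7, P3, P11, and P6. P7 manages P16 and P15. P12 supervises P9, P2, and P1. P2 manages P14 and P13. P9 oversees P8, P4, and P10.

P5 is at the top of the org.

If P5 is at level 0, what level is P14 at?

3

Chain from P14 up to P5: P14 → P2 → P12 → P5. That is 3 steps up, so P14 is 3 levels below P5.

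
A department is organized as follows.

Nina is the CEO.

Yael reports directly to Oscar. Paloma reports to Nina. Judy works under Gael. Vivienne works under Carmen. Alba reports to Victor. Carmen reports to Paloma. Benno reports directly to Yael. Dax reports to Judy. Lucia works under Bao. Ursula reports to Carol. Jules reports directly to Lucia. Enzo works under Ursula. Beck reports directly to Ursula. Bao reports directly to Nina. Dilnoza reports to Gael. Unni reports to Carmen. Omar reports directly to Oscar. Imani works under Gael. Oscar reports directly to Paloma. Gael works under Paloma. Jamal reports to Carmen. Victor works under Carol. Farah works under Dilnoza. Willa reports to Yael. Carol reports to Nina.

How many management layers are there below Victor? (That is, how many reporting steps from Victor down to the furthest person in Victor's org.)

1

The longest chain under Victor runs Victor → Alba, which is 1 level below Victor.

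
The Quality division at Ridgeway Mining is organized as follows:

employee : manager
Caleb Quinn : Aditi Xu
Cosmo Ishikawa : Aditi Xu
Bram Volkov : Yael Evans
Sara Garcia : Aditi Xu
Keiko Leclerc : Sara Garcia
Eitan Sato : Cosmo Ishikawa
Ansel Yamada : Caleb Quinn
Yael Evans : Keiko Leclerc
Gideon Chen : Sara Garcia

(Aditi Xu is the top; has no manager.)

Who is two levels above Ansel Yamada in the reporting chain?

Ansel Yamada reports to Caleb Quinn, and Caleb Quinn reports to Aditi Xu. So Ansel Yamada's skip-level manager is Aditi Xu.

Aditi Xu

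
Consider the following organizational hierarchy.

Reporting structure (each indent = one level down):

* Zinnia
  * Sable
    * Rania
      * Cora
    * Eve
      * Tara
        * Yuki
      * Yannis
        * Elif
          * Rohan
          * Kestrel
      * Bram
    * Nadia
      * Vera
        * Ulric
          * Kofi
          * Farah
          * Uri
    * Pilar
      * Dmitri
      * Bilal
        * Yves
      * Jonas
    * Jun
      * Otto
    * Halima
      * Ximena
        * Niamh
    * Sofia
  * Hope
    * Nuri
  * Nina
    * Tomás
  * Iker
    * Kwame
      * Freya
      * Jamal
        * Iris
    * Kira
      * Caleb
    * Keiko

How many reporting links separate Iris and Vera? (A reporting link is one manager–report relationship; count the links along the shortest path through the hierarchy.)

Iris is 4 levels below Zinnia, and Vera is 3 levels below Zinnia (their lowest common manager). The shortest path runs up from Iris to Zinnia and back down to Vera: 4 + 3 = 7 links.

7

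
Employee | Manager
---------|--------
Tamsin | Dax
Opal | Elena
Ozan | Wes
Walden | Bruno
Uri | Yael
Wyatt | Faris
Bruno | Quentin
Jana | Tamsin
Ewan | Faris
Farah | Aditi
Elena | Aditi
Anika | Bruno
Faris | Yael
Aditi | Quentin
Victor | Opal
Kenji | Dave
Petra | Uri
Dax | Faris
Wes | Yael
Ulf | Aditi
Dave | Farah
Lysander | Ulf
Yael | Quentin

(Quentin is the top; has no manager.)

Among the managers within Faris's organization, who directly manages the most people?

Direct-report counts within Faris's organization: Faris has 3; Dax has 1; Tamsin has 1. The largest is 3, held by Faris.

Faris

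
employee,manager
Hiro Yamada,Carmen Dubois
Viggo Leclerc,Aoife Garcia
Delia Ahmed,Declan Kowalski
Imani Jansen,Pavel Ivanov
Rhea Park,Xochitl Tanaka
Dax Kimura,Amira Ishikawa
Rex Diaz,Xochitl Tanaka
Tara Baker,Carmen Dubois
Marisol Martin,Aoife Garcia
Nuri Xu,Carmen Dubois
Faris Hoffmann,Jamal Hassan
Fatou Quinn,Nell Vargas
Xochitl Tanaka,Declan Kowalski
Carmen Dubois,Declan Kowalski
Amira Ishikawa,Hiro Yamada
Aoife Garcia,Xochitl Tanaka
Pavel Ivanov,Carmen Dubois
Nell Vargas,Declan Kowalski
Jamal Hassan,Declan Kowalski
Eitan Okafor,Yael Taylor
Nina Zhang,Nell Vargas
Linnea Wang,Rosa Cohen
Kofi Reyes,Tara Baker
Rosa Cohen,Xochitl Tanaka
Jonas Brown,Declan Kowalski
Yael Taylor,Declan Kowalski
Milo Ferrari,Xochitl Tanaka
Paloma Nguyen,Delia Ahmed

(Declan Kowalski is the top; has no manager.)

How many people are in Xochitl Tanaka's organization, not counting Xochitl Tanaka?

8

Xochitl Tanaka directly manages Rosa Cohen, Milo Ferrari, Rhea Park, Aoife Garcia, Rex Diaz. Under Rosa Cohen: Linnea Wang (1). Milo Ferrari has no reports. Rhea Park has no reports. Under Aoife Garcia: Marisol Martin, Viggo Leclerc (2). Rex Diaz has no reports. So Xochitl Tanaka's organization is 5 direct reports plus everyone under them: 2 + 1 + 1 + 3 + 1 = 8.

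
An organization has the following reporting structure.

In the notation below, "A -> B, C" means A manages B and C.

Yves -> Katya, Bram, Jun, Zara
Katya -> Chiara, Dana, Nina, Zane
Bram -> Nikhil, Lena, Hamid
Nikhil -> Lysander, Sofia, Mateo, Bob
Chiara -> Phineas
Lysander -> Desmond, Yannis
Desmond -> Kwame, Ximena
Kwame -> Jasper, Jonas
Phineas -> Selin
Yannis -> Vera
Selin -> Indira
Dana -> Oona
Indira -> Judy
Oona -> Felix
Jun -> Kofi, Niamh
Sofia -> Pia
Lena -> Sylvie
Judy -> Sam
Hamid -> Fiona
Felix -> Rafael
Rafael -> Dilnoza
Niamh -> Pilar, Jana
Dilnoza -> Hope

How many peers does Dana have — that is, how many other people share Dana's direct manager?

3

Dana reports to Katya. Katya's other direct reports are Chiara, Nina, Zane — 3 peers.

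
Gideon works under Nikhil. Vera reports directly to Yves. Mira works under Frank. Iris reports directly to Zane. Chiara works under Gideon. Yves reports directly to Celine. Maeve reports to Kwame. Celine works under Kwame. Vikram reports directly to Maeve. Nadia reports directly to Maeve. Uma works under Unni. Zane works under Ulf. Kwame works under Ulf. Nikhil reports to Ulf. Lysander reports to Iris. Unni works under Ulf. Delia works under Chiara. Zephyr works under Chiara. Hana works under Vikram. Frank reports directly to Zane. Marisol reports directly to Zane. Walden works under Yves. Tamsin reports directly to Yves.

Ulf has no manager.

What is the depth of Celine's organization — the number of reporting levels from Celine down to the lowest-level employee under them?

The longest chain under Celine runs Celine → Yves → Vera, which is 2 levels below Celine.

2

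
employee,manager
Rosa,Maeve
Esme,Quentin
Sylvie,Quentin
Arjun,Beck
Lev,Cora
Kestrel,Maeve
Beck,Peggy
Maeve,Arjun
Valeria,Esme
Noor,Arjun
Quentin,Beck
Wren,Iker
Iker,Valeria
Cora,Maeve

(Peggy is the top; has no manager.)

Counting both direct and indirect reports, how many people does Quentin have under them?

5

Quentin directly manages Esme, Sylvie. Under Esme: Valeria, Iker, Wren (3). Sylvie has no reports. So Quentin's organization is 2 direct reports plus everyone under them: 4 + 1 = 5.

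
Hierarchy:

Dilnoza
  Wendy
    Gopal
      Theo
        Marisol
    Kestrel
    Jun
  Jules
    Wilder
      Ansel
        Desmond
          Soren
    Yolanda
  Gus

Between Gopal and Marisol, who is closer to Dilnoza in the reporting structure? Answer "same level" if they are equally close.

Gopal is 2 levels below Dilnoza; Marisol is 4. Gopal is higher.

Gopal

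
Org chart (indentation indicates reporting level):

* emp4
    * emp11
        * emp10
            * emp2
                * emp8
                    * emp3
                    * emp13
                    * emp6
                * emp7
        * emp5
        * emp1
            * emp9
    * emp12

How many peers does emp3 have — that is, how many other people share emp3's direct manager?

emp3 reports to emp8. emp8's other direct reports are emp13, emp6 — 2 peers.

2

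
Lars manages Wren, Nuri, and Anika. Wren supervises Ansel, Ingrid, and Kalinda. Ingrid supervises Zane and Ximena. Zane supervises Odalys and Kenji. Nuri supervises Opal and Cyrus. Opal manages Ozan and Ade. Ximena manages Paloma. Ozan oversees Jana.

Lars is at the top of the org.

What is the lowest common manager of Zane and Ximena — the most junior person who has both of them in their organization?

Ingrid

Zane's chain of managers is Ingrid, Wren, Lars. Ximena's chain of managers is Ingrid, Wren, Lars. The first manager that appears in both chains is Ingrid.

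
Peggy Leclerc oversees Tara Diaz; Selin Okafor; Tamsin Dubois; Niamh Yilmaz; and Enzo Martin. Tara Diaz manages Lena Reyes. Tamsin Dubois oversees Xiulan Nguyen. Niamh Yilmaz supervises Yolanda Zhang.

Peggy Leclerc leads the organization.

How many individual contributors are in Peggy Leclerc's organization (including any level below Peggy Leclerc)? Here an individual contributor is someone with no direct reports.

5

The people in Peggy Leclerc's organization with no one reporting to them are Enzo Martin, Yolanda Zhang, Xiulan Nguyen, Selin Okafor, Lena Reyes. That is 5.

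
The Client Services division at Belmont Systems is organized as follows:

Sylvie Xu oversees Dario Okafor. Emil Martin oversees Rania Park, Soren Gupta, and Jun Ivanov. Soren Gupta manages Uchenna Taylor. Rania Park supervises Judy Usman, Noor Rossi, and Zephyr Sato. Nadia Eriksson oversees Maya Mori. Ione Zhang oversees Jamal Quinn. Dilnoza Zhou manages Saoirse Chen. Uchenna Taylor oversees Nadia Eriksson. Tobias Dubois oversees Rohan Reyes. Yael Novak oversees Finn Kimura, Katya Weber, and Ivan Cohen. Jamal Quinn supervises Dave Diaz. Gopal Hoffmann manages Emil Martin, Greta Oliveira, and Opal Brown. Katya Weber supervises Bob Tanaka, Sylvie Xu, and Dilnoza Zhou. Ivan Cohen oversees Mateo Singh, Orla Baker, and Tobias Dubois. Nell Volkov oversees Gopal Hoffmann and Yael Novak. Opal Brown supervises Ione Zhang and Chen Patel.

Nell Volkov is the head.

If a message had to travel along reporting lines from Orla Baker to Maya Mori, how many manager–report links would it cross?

Orla Baker is 3 levels below Nell Volkov, and Maya Mori is 6 levels below Nell Volkov (their lowest common manager). The shortest path runs up from Orla Baker to Nell Volkov and back down to Maya Mori: 3 + 6 = 9 links.

9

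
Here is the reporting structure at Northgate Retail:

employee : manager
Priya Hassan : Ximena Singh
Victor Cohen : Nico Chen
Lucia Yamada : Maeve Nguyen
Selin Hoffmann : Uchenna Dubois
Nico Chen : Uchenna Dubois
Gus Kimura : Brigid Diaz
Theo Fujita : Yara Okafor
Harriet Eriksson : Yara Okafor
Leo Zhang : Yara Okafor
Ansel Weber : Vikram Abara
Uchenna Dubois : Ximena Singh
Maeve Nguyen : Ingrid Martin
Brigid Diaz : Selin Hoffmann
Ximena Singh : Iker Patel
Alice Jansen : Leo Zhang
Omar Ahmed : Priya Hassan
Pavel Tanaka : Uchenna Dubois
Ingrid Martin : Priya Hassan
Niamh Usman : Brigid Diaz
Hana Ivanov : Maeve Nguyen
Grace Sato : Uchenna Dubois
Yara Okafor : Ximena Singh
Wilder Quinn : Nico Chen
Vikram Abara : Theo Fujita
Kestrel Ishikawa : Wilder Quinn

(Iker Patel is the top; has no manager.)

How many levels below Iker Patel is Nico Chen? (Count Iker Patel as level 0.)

3

Chain from Nico Chen up to Iker Patel: Nico Chen → Uchenna Dubois → Ximena Singh → Iker Patel. That is 3 steps up, so Nico Chen is 3 levels below Iker Patel.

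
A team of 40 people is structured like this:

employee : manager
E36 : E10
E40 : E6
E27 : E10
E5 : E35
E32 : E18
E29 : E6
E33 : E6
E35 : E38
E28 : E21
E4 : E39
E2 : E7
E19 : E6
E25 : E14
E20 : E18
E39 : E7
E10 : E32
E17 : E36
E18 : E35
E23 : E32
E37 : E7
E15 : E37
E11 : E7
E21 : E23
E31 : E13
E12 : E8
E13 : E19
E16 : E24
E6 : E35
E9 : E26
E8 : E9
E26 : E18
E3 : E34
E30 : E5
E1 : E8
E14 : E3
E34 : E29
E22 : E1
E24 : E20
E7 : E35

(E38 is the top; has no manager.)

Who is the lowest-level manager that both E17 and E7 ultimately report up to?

E17's chain of managers is E36, E10, E32, E18, E35, E38. E7's chain of managers is E35, E38. The first manager that appears in both chains is E35.

E35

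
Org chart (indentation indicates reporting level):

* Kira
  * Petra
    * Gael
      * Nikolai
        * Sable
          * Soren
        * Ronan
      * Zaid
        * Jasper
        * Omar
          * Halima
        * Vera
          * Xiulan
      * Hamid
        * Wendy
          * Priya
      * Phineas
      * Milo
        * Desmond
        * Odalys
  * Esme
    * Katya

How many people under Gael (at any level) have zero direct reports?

9

The people in Gael's organization with no one reporting to them are Odalys, Desmond, Phineas, Priya, Xiulan, Halima, Jasper, Ronan, Soren. That is 9.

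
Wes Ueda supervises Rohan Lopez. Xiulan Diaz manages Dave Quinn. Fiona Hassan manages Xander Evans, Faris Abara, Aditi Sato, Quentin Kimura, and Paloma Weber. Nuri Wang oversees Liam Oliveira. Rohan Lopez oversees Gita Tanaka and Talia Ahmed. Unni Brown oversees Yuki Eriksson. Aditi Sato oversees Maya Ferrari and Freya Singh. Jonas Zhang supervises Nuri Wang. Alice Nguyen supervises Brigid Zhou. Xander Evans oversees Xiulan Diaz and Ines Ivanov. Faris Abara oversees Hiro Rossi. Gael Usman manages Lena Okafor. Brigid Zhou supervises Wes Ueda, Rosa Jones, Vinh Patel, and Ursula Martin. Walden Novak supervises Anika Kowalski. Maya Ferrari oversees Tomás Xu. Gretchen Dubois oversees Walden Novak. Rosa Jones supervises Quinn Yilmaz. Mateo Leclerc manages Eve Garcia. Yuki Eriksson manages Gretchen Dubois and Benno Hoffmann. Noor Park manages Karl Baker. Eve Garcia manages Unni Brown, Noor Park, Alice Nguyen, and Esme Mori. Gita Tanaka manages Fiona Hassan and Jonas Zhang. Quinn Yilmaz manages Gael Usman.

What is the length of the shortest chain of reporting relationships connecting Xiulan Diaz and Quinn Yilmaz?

Xiulan Diaz is 6 levels below Brigid Zhou, and Quinn Yilmaz is 2 levels below Brigid Zhou (their lowest common manager). The shortest path runs up from Xiulan Diaz to Brigid Zhou and back down to Quinn Yilmaz: 6 + 2 = 8 links.

8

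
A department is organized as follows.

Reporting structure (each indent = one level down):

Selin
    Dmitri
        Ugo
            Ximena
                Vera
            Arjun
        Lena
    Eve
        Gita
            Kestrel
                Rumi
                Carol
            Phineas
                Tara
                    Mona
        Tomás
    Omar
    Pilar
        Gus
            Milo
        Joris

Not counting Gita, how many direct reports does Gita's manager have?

1

Gita reports to Eve. Eve's other direct reports are Tomás — 1 peer.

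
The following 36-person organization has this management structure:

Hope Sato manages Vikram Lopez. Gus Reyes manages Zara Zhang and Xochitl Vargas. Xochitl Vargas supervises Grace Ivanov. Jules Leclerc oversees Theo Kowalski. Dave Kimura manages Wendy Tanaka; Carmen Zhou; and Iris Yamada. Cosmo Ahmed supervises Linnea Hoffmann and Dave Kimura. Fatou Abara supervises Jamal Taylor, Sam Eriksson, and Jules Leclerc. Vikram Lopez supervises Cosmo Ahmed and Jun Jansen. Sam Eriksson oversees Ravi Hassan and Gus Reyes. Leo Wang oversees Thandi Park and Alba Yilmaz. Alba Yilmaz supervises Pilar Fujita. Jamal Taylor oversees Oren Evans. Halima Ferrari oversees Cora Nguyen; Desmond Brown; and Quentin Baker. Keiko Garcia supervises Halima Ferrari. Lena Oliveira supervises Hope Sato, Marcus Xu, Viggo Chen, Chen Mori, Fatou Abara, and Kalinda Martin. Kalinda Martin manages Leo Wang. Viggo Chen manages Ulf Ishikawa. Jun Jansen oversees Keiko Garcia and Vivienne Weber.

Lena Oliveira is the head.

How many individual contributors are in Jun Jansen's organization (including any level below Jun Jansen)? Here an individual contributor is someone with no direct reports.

The people in Jun Jansen's organization with no one reporting to them are Vivienne Weber, Quentin Baker, Desmond Brown, Cora Nguyen. That is 4.

4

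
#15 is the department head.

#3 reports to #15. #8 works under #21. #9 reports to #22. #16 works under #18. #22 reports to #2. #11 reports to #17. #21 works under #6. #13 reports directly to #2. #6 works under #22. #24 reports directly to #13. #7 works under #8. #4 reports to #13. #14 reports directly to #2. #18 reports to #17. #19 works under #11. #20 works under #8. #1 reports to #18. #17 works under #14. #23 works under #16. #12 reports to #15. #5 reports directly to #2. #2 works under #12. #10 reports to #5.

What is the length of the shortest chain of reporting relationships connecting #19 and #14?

3

#19 is in #14's organization: the chain from #19 up to #14 is #19 → #11 → #17 → #14, which is 3 links.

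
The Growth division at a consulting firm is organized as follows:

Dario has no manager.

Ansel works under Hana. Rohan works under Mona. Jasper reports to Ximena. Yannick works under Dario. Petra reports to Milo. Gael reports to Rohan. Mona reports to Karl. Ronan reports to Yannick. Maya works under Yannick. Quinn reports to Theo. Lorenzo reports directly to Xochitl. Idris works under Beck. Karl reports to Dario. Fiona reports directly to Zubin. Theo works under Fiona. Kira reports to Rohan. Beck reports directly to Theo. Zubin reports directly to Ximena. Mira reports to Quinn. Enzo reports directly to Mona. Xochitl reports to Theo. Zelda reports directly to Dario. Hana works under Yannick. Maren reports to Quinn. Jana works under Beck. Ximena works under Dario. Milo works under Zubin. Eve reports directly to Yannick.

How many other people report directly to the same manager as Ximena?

3

Ximena reports to Dario. Dario's other direct reports are Karl, Yannick, Zelda — 3 peers.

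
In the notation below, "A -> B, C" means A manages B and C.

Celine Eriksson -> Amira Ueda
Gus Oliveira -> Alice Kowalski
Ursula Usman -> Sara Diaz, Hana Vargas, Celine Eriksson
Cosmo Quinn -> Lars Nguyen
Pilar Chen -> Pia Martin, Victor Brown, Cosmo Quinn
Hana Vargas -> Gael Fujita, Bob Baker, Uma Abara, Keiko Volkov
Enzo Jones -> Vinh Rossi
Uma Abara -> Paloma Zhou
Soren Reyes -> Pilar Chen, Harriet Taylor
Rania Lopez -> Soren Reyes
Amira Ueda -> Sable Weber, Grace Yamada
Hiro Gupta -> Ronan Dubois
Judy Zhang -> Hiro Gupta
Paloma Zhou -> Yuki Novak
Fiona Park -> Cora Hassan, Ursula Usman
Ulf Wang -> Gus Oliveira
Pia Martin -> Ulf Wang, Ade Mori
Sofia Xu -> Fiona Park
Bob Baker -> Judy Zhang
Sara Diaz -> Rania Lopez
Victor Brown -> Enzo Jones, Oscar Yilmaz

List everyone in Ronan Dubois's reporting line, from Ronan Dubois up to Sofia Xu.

Ronan Dubois reports to Hiro Gupta. Hiro Gupta reports to Judy Zhang. Judy Zhang reports to Bob Baker. Bob Baker reports to Hana Vargas. Hana Vargas reports to Ursula Usman. Ursula Usman reports to Fiona Park. Fiona Park reports to Sofia Xu. Sofia Xu is at the top.

Ronan Dubois -> Hiro Gupta -> Judy Zhang -> Bob Baker -> Hana Vargas -> Ursula Usman -> Fiona Park -> Sofia Xu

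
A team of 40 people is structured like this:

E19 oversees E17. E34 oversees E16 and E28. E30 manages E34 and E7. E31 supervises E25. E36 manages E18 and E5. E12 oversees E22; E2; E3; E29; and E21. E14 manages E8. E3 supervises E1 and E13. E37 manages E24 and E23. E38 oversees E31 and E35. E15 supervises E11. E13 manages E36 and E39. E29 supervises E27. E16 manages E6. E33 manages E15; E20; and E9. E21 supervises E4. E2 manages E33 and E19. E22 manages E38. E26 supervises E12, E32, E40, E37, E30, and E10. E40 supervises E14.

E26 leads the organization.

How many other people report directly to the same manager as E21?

4

E21 reports to E12. E12's other direct reports are E22, E2, E3, E29 — 4 peers.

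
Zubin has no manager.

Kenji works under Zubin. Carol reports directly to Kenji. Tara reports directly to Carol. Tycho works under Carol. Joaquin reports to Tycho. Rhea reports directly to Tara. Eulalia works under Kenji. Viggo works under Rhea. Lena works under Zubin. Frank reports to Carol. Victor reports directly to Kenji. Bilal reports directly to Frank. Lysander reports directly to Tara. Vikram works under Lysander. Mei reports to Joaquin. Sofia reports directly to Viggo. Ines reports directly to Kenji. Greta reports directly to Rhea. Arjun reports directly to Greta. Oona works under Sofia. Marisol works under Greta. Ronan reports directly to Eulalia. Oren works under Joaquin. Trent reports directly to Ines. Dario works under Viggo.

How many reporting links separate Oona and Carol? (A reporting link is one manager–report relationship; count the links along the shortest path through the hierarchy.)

Oona is in Carol's organization: the chain from Oona up to Carol is Oona → Sofia → Viggo → Rhea → Tara → Carol, which is 5 links.

5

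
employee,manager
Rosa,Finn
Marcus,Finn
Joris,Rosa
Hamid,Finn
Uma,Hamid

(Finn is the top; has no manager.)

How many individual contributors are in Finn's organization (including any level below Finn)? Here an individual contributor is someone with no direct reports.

3

The people in Finn's organization with no one reporting to them are Marcus, Joris, Uma. That is 3.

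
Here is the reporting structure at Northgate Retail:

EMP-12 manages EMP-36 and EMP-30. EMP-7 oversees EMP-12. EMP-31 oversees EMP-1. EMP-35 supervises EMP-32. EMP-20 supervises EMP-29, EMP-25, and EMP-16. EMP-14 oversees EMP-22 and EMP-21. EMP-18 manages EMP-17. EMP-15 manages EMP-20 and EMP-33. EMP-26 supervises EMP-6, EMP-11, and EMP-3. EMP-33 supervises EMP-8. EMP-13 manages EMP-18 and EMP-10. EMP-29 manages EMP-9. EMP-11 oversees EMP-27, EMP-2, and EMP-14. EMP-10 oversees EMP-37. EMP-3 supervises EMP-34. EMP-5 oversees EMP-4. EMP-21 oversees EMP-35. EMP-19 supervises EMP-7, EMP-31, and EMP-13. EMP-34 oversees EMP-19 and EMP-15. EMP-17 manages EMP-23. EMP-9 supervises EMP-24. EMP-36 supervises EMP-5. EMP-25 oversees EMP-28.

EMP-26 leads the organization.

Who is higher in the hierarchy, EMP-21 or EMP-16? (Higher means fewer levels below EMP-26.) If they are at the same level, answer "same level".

EMP-21

EMP-21 is 3 levels below EMP-26; EMP-16 is 5. EMP-21 is higher.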